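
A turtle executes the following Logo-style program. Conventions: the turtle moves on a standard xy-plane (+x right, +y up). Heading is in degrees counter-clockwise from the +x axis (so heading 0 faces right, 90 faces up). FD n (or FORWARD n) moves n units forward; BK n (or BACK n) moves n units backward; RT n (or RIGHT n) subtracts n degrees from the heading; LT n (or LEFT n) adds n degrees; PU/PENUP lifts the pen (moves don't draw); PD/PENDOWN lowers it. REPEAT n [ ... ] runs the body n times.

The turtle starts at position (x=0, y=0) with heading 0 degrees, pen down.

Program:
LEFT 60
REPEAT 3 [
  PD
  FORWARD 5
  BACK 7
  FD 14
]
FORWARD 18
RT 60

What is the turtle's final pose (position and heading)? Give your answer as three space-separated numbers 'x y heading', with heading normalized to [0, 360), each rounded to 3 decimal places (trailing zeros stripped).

Answer: 27 46.765 0

Derivation:
Executing turtle program step by step:
Start: pos=(0,0), heading=0, pen down
LT 60: heading 0 -> 60
REPEAT 3 [
  -- iteration 1/3 --
  PD: pen down
  FD 5: (0,0) -> (2.5,4.33) [heading=60, draw]
  BK 7: (2.5,4.33) -> (-1,-1.732) [heading=60, draw]
  FD 14: (-1,-1.732) -> (6,10.392) [heading=60, draw]
  -- iteration 2/3 --
  PD: pen down
  FD 5: (6,10.392) -> (8.5,14.722) [heading=60, draw]
  BK 7: (8.5,14.722) -> (5,8.66) [heading=60, draw]
  FD 14: (5,8.66) -> (12,20.785) [heading=60, draw]
  -- iteration 3/3 --
  PD: pen down
  FD 5: (12,20.785) -> (14.5,25.115) [heading=60, draw]
  BK 7: (14.5,25.115) -> (11,19.053) [heading=60, draw]
  FD 14: (11,19.053) -> (18,31.177) [heading=60, draw]
]
FD 18: (18,31.177) -> (27,46.765) [heading=60, draw]
RT 60: heading 60 -> 0
Final: pos=(27,46.765), heading=0, 10 segment(s) drawn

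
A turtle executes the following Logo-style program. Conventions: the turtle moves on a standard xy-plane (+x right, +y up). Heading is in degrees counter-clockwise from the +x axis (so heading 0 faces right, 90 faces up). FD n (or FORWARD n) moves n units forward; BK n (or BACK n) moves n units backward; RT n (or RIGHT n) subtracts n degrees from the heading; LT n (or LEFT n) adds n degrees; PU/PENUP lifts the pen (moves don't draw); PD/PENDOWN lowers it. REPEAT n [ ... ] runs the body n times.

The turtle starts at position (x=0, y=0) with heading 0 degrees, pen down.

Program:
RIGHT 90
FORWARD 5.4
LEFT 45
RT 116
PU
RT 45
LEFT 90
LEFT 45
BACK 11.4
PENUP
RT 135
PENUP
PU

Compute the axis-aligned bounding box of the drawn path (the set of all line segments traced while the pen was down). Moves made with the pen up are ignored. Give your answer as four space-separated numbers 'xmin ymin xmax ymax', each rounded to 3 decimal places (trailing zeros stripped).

Executing turtle program step by step:
Start: pos=(0,0), heading=0, pen down
RT 90: heading 0 -> 270
FD 5.4: (0,0) -> (0,-5.4) [heading=270, draw]
LT 45: heading 270 -> 315
RT 116: heading 315 -> 199
PU: pen up
RT 45: heading 199 -> 154
LT 90: heading 154 -> 244
LT 45: heading 244 -> 289
BK 11.4: (0,-5.4) -> (-3.711,5.379) [heading=289, move]
PU: pen up
RT 135: heading 289 -> 154
PU: pen up
PU: pen up
Final: pos=(-3.711,5.379), heading=154, 1 segment(s) drawn

Segment endpoints: x in {0, 0}, y in {-5.4, 0}
xmin=0, ymin=-5.4, xmax=0, ymax=0

Answer: 0 -5.4 0 0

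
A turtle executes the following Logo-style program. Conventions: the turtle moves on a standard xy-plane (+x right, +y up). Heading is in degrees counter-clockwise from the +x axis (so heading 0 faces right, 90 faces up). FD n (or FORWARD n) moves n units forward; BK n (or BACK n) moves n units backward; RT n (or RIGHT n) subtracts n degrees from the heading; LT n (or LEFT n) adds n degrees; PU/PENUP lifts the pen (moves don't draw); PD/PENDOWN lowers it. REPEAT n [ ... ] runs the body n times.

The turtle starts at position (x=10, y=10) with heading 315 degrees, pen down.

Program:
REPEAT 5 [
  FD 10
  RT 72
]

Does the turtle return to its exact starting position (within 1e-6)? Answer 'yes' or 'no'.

Executing turtle program step by step:
Start: pos=(10,10), heading=315, pen down
REPEAT 5 [
  -- iteration 1/5 --
  FD 10: (10,10) -> (17.071,2.929) [heading=315, draw]
  RT 72: heading 315 -> 243
  -- iteration 2/5 --
  FD 10: (17.071,2.929) -> (12.531,-5.981) [heading=243, draw]
  RT 72: heading 243 -> 171
  -- iteration 3/5 --
  FD 10: (12.531,-5.981) -> (2.654,-4.417) [heading=171, draw]
  RT 72: heading 171 -> 99
  -- iteration 4/5 --
  FD 10: (2.654,-4.417) -> (1.09,5.46) [heading=99, draw]
  RT 72: heading 99 -> 27
  -- iteration 5/5 --
  FD 10: (1.09,5.46) -> (10,10) [heading=27, draw]
  RT 72: heading 27 -> 315
]
Final: pos=(10,10), heading=315, 5 segment(s) drawn

Start position: (10, 10)
Final position: (10, 10)
Distance = 0; < 1e-6 -> CLOSED

Answer: yes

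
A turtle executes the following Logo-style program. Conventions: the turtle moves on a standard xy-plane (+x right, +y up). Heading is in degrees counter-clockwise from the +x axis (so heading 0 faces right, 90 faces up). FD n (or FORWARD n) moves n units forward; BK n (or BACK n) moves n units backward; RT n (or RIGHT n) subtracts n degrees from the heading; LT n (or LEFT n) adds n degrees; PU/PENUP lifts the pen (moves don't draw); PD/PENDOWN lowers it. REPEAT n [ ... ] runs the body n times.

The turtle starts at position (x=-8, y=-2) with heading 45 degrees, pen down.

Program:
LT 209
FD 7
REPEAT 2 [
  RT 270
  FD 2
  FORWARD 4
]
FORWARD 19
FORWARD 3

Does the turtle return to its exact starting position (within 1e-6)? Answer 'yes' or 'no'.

Executing turtle program step by step:
Start: pos=(-8,-2), heading=45, pen down
LT 209: heading 45 -> 254
FD 7: (-8,-2) -> (-9.929,-8.729) [heading=254, draw]
REPEAT 2 [
  -- iteration 1/2 --
  RT 270: heading 254 -> 344
  FD 2: (-9.929,-8.729) -> (-8.007,-9.28) [heading=344, draw]
  FD 4: (-8.007,-9.28) -> (-4.162,-10.383) [heading=344, draw]
  -- iteration 2/2 --
  RT 270: heading 344 -> 74
  FD 2: (-4.162,-10.383) -> (-3.611,-8.46) [heading=74, draw]
  FD 4: (-3.611,-8.46) -> (-2.508,-4.615) [heading=74, draw]
]
FD 19: (-2.508,-4.615) -> (2.729,13.649) [heading=74, draw]
FD 3: (2.729,13.649) -> (3.556,16.533) [heading=74, draw]
Final: pos=(3.556,16.533), heading=74, 7 segment(s) drawn

Start position: (-8, -2)
Final position: (3.556, 16.533)
Distance = 21.84; >= 1e-6 -> NOT closed

Answer: no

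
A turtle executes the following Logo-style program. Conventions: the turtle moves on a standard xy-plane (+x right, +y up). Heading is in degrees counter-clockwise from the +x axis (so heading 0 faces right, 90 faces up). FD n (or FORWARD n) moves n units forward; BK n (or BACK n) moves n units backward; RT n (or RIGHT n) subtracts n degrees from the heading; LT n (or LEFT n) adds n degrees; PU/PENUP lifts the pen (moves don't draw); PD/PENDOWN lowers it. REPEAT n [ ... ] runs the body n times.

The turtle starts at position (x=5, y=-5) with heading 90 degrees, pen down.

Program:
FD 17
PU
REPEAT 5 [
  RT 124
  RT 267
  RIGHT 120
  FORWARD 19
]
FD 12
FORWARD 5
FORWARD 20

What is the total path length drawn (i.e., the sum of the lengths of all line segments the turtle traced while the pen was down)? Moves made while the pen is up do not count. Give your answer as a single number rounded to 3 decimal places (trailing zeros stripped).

Executing turtle program step by step:
Start: pos=(5,-5), heading=90, pen down
FD 17: (5,-5) -> (5,12) [heading=90, draw]
PU: pen up
REPEAT 5 [
  -- iteration 1/5 --
  RT 124: heading 90 -> 326
  RT 267: heading 326 -> 59
  RT 120: heading 59 -> 299
  FD 19: (5,12) -> (14.211,-4.618) [heading=299, move]
  -- iteration 2/5 --
  RT 124: heading 299 -> 175
  RT 267: heading 175 -> 268
  RT 120: heading 268 -> 148
  FD 19: (14.211,-4.618) -> (-1.902,5.451) [heading=148, move]
  -- iteration 3/5 --
  RT 124: heading 148 -> 24
  RT 267: heading 24 -> 117
  RT 120: heading 117 -> 357
  FD 19: (-1.902,5.451) -> (17.072,4.456) [heading=357, move]
  -- iteration 4/5 --
  RT 124: heading 357 -> 233
  RT 267: heading 233 -> 326
  RT 120: heading 326 -> 206
  FD 19: (17.072,4.456) -> (-0.005,-3.873) [heading=206, move]
  -- iteration 5/5 --
  RT 124: heading 206 -> 82
  RT 267: heading 82 -> 175
  RT 120: heading 175 -> 55
  FD 19: (-0.005,-3.873) -> (10.893,11.691) [heading=55, move]
]
FD 12: (10.893,11.691) -> (17.776,21.521) [heading=55, move]
FD 5: (17.776,21.521) -> (20.644,25.617) [heading=55, move]
FD 20: (20.644,25.617) -> (32.116,42) [heading=55, move]
Final: pos=(32.116,42), heading=55, 1 segment(s) drawn

Segment lengths:
  seg 1: (5,-5) -> (5,12), length = 17
Total = 17

Answer: 17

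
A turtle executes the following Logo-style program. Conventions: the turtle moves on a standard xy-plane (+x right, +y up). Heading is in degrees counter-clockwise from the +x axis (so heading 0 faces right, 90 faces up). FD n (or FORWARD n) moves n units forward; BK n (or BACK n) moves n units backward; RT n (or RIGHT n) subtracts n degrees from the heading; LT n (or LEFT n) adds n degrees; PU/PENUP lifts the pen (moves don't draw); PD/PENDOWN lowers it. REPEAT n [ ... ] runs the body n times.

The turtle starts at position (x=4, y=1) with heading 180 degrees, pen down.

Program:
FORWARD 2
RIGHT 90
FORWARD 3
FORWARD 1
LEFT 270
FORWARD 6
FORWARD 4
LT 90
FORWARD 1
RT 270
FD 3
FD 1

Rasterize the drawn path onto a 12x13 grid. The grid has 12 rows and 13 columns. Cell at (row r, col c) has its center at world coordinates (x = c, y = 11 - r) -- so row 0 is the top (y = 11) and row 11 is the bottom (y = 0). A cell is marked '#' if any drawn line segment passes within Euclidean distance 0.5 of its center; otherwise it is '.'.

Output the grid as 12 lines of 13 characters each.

Answer: .............
.............
.............
.............
.............
........#####
..###########
..#..........
..#..........
..#..........
..###........
.............

Derivation:
Segment 0: (4,1) -> (2,1)
Segment 1: (2,1) -> (2,4)
Segment 2: (2,4) -> (2,5)
Segment 3: (2,5) -> (8,5)
Segment 4: (8,5) -> (12,5)
Segment 5: (12,5) -> (12,6)
Segment 6: (12,6) -> (9,6)
Segment 7: (9,6) -> (8,6)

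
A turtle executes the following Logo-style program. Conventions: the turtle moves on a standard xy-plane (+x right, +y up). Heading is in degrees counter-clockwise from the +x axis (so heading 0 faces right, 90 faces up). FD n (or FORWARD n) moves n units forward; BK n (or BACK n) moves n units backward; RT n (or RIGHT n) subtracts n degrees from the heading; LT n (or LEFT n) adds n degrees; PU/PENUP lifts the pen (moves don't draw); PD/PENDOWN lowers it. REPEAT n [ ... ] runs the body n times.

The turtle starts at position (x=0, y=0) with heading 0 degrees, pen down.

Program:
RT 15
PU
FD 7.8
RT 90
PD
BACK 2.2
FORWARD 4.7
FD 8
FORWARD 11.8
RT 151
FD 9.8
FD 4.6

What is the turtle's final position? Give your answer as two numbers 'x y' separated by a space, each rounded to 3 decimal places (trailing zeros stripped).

Answer: -1.721 -9.587

Derivation:
Executing turtle program step by step:
Start: pos=(0,0), heading=0, pen down
RT 15: heading 0 -> 345
PU: pen up
FD 7.8: (0,0) -> (7.534,-2.019) [heading=345, move]
RT 90: heading 345 -> 255
PD: pen down
BK 2.2: (7.534,-2.019) -> (8.104,0.106) [heading=255, draw]
FD 4.7: (8.104,0.106) -> (6.887,-4.434) [heading=255, draw]
FD 8: (6.887,-4.434) -> (4.817,-12.161) [heading=255, draw]
FD 11.8: (4.817,-12.161) -> (1.763,-23.559) [heading=255, draw]
RT 151: heading 255 -> 104
FD 9.8: (1.763,-23.559) -> (-0.608,-14.05) [heading=104, draw]
FD 4.6: (-0.608,-14.05) -> (-1.721,-9.587) [heading=104, draw]
Final: pos=(-1.721,-9.587), heading=104, 6 segment(s) drawn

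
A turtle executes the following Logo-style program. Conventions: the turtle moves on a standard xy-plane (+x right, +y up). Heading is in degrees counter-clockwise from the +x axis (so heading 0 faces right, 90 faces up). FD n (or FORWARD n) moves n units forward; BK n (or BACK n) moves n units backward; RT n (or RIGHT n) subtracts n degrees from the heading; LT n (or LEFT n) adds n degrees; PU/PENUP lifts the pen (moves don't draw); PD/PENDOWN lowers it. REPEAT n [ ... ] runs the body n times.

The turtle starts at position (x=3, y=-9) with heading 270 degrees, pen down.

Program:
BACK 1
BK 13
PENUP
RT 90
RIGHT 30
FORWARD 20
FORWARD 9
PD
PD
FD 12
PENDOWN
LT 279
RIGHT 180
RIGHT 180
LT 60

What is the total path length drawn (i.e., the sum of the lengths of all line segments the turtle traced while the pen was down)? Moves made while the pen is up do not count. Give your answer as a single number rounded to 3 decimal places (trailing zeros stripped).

Executing turtle program step by step:
Start: pos=(3,-9), heading=270, pen down
BK 1: (3,-9) -> (3,-8) [heading=270, draw]
BK 13: (3,-8) -> (3,5) [heading=270, draw]
PU: pen up
RT 90: heading 270 -> 180
RT 30: heading 180 -> 150
FD 20: (3,5) -> (-14.321,15) [heading=150, move]
FD 9: (-14.321,15) -> (-22.115,19.5) [heading=150, move]
PD: pen down
PD: pen down
FD 12: (-22.115,19.5) -> (-32.507,25.5) [heading=150, draw]
PD: pen down
LT 279: heading 150 -> 69
RT 180: heading 69 -> 249
RT 180: heading 249 -> 69
LT 60: heading 69 -> 129
Final: pos=(-32.507,25.5), heading=129, 3 segment(s) drawn

Segment lengths:
  seg 1: (3,-9) -> (3,-8), length = 1
  seg 2: (3,-8) -> (3,5), length = 13
  seg 3: (-22.115,19.5) -> (-32.507,25.5), length = 12
Total = 26

Answer: 26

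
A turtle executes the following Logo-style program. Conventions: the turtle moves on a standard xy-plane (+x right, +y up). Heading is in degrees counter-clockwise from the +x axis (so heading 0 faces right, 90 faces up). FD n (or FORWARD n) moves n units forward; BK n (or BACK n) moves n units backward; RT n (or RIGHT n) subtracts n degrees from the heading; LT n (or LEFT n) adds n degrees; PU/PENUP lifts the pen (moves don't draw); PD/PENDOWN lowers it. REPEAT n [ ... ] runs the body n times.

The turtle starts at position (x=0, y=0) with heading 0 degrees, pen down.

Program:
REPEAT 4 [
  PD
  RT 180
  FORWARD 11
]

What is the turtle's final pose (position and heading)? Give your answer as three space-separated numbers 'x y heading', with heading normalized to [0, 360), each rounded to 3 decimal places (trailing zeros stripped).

Executing turtle program step by step:
Start: pos=(0,0), heading=0, pen down
REPEAT 4 [
  -- iteration 1/4 --
  PD: pen down
  RT 180: heading 0 -> 180
  FD 11: (0,0) -> (-11,0) [heading=180, draw]
  -- iteration 2/4 --
  PD: pen down
  RT 180: heading 180 -> 0
  FD 11: (-11,0) -> (0,0) [heading=0, draw]
  -- iteration 3/4 --
  PD: pen down
  RT 180: heading 0 -> 180
  FD 11: (0,0) -> (-11,0) [heading=180, draw]
  -- iteration 4/4 --
  PD: pen down
  RT 180: heading 180 -> 0
  FD 11: (-11,0) -> (0,0) [heading=0, draw]
]
Final: pos=(0,0), heading=0, 4 segment(s) drawn

Answer: 0 0 0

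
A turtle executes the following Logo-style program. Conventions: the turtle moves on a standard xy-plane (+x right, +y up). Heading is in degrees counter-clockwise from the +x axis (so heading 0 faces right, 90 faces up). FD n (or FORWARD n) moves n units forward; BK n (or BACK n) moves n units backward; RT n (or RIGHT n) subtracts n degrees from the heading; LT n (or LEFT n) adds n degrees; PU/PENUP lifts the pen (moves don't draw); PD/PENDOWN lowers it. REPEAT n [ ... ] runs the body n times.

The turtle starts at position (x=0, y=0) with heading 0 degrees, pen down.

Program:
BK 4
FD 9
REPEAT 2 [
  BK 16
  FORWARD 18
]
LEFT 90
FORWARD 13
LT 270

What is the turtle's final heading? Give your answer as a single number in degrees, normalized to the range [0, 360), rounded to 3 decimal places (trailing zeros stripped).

Answer: 0

Derivation:
Executing turtle program step by step:
Start: pos=(0,0), heading=0, pen down
BK 4: (0,0) -> (-4,0) [heading=0, draw]
FD 9: (-4,0) -> (5,0) [heading=0, draw]
REPEAT 2 [
  -- iteration 1/2 --
  BK 16: (5,0) -> (-11,0) [heading=0, draw]
  FD 18: (-11,0) -> (7,0) [heading=0, draw]
  -- iteration 2/2 --
  BK 16: (7,0) -> (-9,0) [heading=0, draw]
  FD 18: (-9,0) -> (9,0) [heading=0, draw]
]
LT 90: heading 0 -> 90
FD 13: (9,0) -> (9,13) [heading=90, draw]
LT 270: heading 90 -> 0
Final: pos=(9,13), heading=0, 7 segment(s) drawn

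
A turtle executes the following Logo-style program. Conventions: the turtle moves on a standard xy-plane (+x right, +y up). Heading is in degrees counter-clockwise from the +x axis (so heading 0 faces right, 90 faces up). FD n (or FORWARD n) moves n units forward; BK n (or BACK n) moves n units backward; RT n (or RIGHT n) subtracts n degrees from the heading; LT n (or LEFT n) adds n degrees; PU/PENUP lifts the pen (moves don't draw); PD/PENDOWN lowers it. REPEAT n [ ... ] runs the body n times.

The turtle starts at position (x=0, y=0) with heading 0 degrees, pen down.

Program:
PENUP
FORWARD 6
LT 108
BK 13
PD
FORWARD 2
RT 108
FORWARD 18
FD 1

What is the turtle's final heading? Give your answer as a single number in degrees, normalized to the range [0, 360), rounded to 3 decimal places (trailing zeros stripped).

Executing turtle program step by step:
Start: pos=(0,0), heading=0, pen down
PU: pen up
FD 6: (0,0) -> (6,0) [heading=0, move]
LT 108: heading 0 -> 108
BK 13: (6,0) -> (10.017,-12.364) [heading=108, move]
PD: pen down
FD 2: (10.017,-12.364) -> (9.399,-10.462) [heading=108, draw]
RT 108: heading 108 -> 0
FD 18: (9.399,-10.462) -> (27.399,-10.462) [heading=0, draw]
FD 1: (27.399,-10.462) -> (28.399,-10.462) [heading=0, draw]
Final: pos=(28.399,-10.462), heading=0, 3 segment(s) drawn

Answer: 0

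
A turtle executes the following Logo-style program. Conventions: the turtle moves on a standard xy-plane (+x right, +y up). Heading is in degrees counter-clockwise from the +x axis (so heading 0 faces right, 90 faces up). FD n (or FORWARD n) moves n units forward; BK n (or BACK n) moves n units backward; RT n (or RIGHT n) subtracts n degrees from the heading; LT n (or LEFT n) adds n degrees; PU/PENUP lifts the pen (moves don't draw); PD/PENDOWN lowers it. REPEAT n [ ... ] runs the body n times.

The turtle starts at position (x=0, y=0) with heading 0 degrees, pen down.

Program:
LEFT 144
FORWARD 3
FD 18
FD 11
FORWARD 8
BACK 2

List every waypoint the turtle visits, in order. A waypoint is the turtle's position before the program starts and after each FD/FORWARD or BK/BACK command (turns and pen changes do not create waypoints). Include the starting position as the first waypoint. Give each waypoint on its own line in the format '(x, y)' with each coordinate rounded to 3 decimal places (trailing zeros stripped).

Executing turtle program step by step:
Start: pos=(0,0), heading=0, pen down
LT 144: heading 0 -> 144
FD 3: (0,0) -> (-2.427,1.763) [heading=144, draw]
FD 18: (-2.427,1.763) -> (-16.989,12.343) [heading=144, draw]
FD 11: (-16.989,12.343) -> (-25.889,18.809) [heading=144, draw]
FD 8: (-25.889,18.809) -> (-32.361,23.511) [heading=144, draw]
BK 2: (-32.361,23.511) -> (-30.743,22.336) [heading=144, draw]
Final: pos=(-30.743,22.336), heading=144, 5 segment(s) drawn
Waypoints (6 total):
(0, 0)
(-2.427, 1.763)
(-16.989, 12.343)
(-25.889, 18.809)
(-32.361, 23.511)
(-30.743, 22.336)

Answer: (0, 0)
(-2.427, 1.763)
(-16.989, 12.343)
(-25.889, 18.809)
(-32.361, 23.511)
(-30.743, 22.336)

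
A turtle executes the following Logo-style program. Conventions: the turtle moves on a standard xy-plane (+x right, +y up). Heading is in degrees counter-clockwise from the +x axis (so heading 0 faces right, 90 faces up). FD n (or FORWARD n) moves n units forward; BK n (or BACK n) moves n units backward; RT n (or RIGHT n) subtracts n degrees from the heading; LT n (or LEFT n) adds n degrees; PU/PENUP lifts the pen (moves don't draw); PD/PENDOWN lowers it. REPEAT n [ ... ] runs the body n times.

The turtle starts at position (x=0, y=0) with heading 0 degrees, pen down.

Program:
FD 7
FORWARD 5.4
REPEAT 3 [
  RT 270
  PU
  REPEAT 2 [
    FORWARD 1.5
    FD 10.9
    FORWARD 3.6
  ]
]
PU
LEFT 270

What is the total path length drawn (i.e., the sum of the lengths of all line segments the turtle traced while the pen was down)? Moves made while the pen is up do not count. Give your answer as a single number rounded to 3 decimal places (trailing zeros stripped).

Answer: 12.4

Derivation:
Executing turtle program step by step:
Start: pos=(0,0), heading=0, pen down
FD 7: (0,0) -> (7,0) [heading=0, draw]
FD 5.4: (7,0) -> (12.4,0) [heading=0, draw]
REPEAT 3 [
  -- iteration 1/3 --
  RT 270: heading 0 -> 90
  PU: pen up
  REPEAT 2 [
    -- iteration 1/2 --
    FD 1.5: (12.4,0) -> (12.4,1.5) [heading=90, move]
    FD 10.9: (12.4,1.5) -> (12.4,12.4) [heading=90, move]
    FD 3.6: (12.4,12.4) -> (12.4,16) [heading=90, move]
    -- iteration 2/2 --
    FD 1.5: (12.4,16) -> (12.4,17.5) [heading=90, move]
    FD 10.9: (12.4,17.5) -> (12.4,28.4) [heading=90, move]
    FD 3.6: (12.4,28.4) -> (12.4,32) [heading=90, move]
  ]
  -- iteration 2/3 --
  RT 270: heading 90 -> 180
  PU: pen up
  REPEAT 2 [
    -- iteration 1/2 --
    FD 1.5: (12.4,32) -> (10.9,32) [heading=180, move]
    FD 10.9: (10.9,32) -> (0,32) [heading=180, move]
    FD 3.6: (0,32) -> (-3.6,32) [heading=180, move]
    -- iteration 2/2 --
    FD 1.5: (-3.6,32) -> (-5.1,32) [heading=180, move]
    FD 10.9: (-5.1,32) -> (-16,32) [heading=180, move]
    FD 3.6: (-16,32) -> (-19.6,32) [heading=180, move]
  ]
  -- iteration 3/3 --
  RT 270: heading 180 -> 270
  PU: pen up
  REPEAT 2 [
    -- iteration 1/2 --
    FD 1.5: (-19.6,32) -> (-19.6,30.5) [heading=270, move]
    FD 10.9: (-19.6,30.5) -> (-19.6,19.6) [heading=270, move]
    FD 3.6: (-19.6,19.6) -> (-19.6,16) [heading=270, move]
    -- iteration 2/2 --
    FD 1.5: (-19.6,16) -> (-19.6,14.5) [heading=270, move]
    FD 10.9: (-19.6,14.5) -> (-19.6,3.6) [heading=270, move]
    FD 3.6: (-19.6,3.6) -> (-19.6,0) [heading=270, move]
  ]
]
PU: pen up
LT 270: heading 270 -> 180
Final: pos=(-19.6,0), heading=180, 2 segment(s) drawn

Segment lengths:
  seg 1: (0,0) -> (7,0), length = 7
  seg 2: (7,0) -> (12.4,0), length = 5.4
Total = 12.4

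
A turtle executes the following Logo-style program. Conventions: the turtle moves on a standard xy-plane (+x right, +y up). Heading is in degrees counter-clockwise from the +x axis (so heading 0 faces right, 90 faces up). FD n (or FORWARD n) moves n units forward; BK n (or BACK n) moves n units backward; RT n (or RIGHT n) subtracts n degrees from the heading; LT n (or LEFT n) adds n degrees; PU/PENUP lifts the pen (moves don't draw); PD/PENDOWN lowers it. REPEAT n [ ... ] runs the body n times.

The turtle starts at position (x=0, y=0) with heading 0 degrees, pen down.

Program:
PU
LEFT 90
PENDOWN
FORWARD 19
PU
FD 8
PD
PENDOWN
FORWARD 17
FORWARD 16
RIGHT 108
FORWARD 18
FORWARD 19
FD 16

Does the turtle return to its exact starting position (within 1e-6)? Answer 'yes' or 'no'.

Answer: no

Derivation:
Executing turtle program step by step:
Start: pos=(0,0), heading=0, pen down
PU: pen up
LT 90: heading 0 -> 90
PD: pen down
FD 19: (0,0) -> (0,19) [heading=90, draw]
PU: pen up
FD 8: (0,19) -> (0,27) [heading=90, move]
PD: pen down
PD: pen down
FD 17: (0,27) -> (0,44) [heading=90, draw]
FD 16: (0,44) -> (0,60) [heading=90, draw]
RT 108: heading 90 -> 342
FD 18: (0,60) -> (17.119,54.438) [heading=342, draw]
FD 19: (17.119,54.438) -> (35.189,48.566) [heading=342, draw]
FD 16: (35.189,48.566) -> (50.406,43.622) [heading=342, draw]
Final: pos=(50.406,43.622), heading=342, 6 segment(s) drawn

Start position: (0, 0)
Final position: (50.406, 43.622)
Distance = 66.661; >= 1e-6 -> NOT closed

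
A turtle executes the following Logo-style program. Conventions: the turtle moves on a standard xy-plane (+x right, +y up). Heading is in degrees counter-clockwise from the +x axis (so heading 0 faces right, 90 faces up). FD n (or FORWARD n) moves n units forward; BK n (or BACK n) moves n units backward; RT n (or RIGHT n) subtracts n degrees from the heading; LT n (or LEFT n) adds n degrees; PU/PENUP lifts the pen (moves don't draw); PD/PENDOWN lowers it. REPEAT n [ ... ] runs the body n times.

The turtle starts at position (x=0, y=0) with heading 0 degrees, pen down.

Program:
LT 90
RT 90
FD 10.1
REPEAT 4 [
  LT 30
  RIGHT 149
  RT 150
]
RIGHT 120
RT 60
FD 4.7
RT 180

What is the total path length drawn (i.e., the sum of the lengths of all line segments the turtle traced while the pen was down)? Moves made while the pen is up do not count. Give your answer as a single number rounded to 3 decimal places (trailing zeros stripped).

Executing turtle program step by step:
Start: pos=(0,0), heading=0, pen down
LT 90: heading 0 -> 90
RT 90: heading 90 -> 0
FD 10.1: (0,0) -> (10.1,0) [heading=0, draw]
REPEAT 4 [
  -- iteration 1/4 --
  LT 30: heading 0 -> 30
  RT 149: heading 30 -> 241
  RT 150: heading 241 -> 91
  -- iteration 2/4 --
  LT 30: heading 91 -> 121
  RT 149: heading 121 -> 332
  RT 150: heading 332 -> 182
  -- iteration 3/4 --
  LT 30: heading 182 -> 212
  RT 149: heading 212 -> 63
  RT 150: heading 63 -> 273
  -- iteration 4/4 --
  LT 30: heading 273 -> 303
  RT 149: heading 303 -> 154
  RT 150: heading 154 -> 4
]
RT 120: heading 4 -> 244
RT 60: heading 244 -> 184
FD 4.7: (10.1,0) -> (5.411,-0.328) [heading=184, draw]
RT 180: heading 184 -> 4
Final: pos=(5.411,-0.328), heading=4, 2 segment(s) drawn

Segment lengths:
  seg 1: (0,0) -> (10.1,0), length = 10.1
  seg 2: (10.1,0) -> (5.411,-0.328), length = 4.7
Total = 14.8

Answer: 14.8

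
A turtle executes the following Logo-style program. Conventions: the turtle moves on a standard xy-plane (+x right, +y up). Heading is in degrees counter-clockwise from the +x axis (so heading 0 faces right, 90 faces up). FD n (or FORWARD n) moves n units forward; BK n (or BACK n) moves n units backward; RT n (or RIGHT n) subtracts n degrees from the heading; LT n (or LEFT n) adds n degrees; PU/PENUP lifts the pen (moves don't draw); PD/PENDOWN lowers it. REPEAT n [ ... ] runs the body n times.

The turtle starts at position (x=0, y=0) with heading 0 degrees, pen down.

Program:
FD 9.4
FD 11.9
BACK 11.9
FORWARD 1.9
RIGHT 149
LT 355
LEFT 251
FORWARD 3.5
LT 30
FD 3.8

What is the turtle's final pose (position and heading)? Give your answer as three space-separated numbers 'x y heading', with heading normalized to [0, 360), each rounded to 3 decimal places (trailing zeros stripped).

Executing turtle program step by step:
Start: pos=(0,0), heading=0, pen down
FD 9.4: (0,0) -> (9.4,0) [heading=0, draw]
FD 11.9: (9.4,0) -> (21.3,0) [heading=0, draw]
BK 11.9: (21.3,0) -> (9.4,0) [heading=0, draw]
FD 1.9: (9.4,0) -> (11.3,0) [heading=0, draw]
RT 149: heading 0 -> 211
LT 355: heading 211 -> 206
LT 251: heading 206 -> 97
FD 3.5: (11.3,0) -> (10.873,3.474) [heading=97, draw]
LT 30: heading 97 -> 127
FD 3.8: (10.873,3.474) -> (8.587,6.509) [heading=127, draw]
Final: pos=(8.587,6.509), heading=127, 6 segment(s) drawn

Answer: 8.587 6.509 127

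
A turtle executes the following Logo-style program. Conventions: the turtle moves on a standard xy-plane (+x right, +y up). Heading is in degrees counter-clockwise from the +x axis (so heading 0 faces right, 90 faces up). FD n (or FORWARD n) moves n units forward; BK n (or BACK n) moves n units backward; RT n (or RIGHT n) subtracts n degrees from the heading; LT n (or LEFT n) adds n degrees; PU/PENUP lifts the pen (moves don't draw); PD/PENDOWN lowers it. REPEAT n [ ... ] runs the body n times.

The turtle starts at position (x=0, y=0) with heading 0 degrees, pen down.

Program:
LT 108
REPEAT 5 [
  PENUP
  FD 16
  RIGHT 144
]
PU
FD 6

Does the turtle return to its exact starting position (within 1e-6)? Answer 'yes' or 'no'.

Executing turtle program step by step:
Start: pos=(0,0), heading=0, pen down
LT 108: heading 0 -> 108
REPEAT 5 [
  -- iteration 1/5 --
  PU: pen up
  FD 16: (0,0) -> (-4.944,15.217) [heading=108, move]
  RT 144: heading 108 -> 324
  -- iteration 2/5 --
  PU: pen up
  FD 16: (-4.944,15.217) -> (8,5.812) [heading=324, move]
  RT 144: heading 324 -> 180
  -- iteration 3/5 --
  PU: pen up
  FD 16: (8,5.812) -> (-8,5.812) [heading=180, move]
  RT 144: heading 180 -> 36
  -- iteration 4/5 --
  PU: pen up
  FD 16: (-8,5.812) -> (4.944,15.217) [heading=36, move]
  RT 144: heading 36 -> 252
  -- iteration 5/5 --
  PU: pen up
  FD 16: (4.944,15.217) -> (0,0) [heading=252, move]
  RT 144: heading 252 -> 108
]
PU: pen up
FD 6: (0,0) -> (-1.854,5.706) [heading=108, move]
Final: pos=(-1.854,5.706), heading=108, 0 segment(s) drawn

Start position: (0, 0)
Final position: (-1.854, 5.706)
Distance = 6; >= 1e-6 -> NOT closed

Answer: no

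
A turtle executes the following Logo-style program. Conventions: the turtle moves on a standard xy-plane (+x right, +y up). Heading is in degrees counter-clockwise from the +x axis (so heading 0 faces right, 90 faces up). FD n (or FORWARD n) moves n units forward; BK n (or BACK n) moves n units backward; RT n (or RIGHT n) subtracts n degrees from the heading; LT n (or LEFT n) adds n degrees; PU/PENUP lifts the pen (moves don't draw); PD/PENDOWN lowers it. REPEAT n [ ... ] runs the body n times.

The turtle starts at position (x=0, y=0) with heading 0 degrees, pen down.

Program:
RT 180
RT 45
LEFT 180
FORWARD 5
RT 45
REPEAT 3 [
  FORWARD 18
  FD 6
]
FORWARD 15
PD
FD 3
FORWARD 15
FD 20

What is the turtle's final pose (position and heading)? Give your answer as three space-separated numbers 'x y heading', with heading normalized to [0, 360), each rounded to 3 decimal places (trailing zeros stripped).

Answer: 3.536 -128.536 270

Derivation:
Executing turtle program step by step:
Start: pos=(0,0), heading=0, pen down
RT 180: heading 0 -> 180
RT 45: heading 180 -> 135
LT 180: heading 135 -> 315
FD 5: (0,0) -> (3.536,-3.536) [heading=315, draw]
RT 45: heading 315 -> 270
REPEAT 3 [
  -- iteration 1/3 --
  FD 18: (3.536,-3.536) -> (3.536,-21.536) [heading=270, draw]
  FD 6: (3.536,-21.536) -> (3.536,-27.536) [heading=270, draw]
  -- iteration 2/3 --
  FD 18: (3.536,-27.536) -> (3.536,-45.536) [heading=270, draw]
  FD 6: (3.536,-45.536) -> (3.536,-51.536) [heading=270, draw]
  -- iteration 3/3 --
  FD 18: (3.536,-51.536) -> (3.536,-69.536) [heading=270, draw]
  FD 6: (3.536,-69.536) -> (3.536,-75.536) [heading=270, draw]
]
FD 15: (3.536,-75.536) -> (3.536,-90.536) [heading=270, draw]
PD: pen down
FD 3: (3.536,-90.536) -> (3.536,-93.536) [heading=270, draw]
FD 15: (3.536,-93.536) -> (3.536,-108.536) [heading=270, draw]
FD 20: (3.536,-108.536) -> (3.536,-128.536) [heading=270, draw]
Final: pos=(3.536,-128.536), heading=270, 11 segment(s) drawn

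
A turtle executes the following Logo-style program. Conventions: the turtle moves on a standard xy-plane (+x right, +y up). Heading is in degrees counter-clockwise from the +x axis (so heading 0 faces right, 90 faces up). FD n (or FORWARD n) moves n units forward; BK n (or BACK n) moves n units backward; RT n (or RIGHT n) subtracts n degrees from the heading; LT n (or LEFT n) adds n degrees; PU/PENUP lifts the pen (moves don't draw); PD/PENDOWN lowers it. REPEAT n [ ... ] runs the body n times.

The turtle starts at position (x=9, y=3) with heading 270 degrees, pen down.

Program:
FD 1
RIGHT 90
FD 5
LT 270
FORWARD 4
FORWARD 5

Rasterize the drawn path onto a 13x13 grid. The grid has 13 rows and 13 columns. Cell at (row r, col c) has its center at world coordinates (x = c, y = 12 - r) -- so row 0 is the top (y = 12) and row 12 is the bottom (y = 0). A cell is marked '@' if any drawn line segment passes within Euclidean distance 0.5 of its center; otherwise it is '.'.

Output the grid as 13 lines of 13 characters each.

Segment 0: (9,3) -> (9,2)
Segment 1: (9,2) -> (4,2)
Segment 2: (4,2) -> (4,6)
Segment 3: (4,6) -> (4,11)

Answer: .............
....@........
....@........
....@........
....@........
....@........
....@........
....@........
....@........
....@....@...
....@@@@@@...
.............
.............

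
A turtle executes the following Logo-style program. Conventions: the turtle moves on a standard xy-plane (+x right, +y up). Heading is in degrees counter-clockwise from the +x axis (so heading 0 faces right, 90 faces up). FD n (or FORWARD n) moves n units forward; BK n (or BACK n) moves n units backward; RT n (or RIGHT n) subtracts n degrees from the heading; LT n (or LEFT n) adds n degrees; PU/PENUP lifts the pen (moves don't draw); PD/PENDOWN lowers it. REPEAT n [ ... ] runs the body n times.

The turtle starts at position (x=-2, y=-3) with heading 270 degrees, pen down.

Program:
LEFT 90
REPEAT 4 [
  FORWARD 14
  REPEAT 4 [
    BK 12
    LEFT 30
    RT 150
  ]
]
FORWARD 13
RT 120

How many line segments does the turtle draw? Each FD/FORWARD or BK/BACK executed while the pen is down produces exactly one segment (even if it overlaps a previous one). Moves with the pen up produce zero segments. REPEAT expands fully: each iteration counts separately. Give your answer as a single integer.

Answer: 21

Derivation:
Executing turtle program step by step:
Start: pos=(-2,-3), heading=270, pen down
LT 90: heading 270 -> 0
REPEAT 4 [
  -- iteration 1/4 --
  FD 14: (-2,-3) -> (12,-3) [heading=0, draw]
  REPEAT 4 [
    -- iteration 1/4 --
    BK 12: (12,-3) -> (0,-3) [heading=0, draw]
    LT 30: heading 0 -> 30
    RT 150: heading 30 -> 240
    -- iteration 2/4 --
    BK 12: (0,-3) -> (6,7.392) [heading=240, draw]
    LT 30: heading 240 -> 270
    RT 150: heading 270 -> 120
    -- iteration 3/4 --
    BK 12: (6,7.392) -> (12,-3) [heading=120, draw]
    LT 30: heading 120 -> 150
    RT 150: heading 150 -> 0
    -- iteration 4/4 --
    BK 12: (12,-3) -> (0,-3) [heading=0, draw]
    LT 30: heading 0 -> 30
    RT 150: heading 30 -> 240
  ]
  -- iteration 2/4 --
  FD 14: (0,-3) -> (-7,-15.124) [heading=240, draw]
  REPEAT 4 [
    -- iteration 1/4 --
    BK 12: (-7,-15.124) -> (-1,-4.732) [heading=240, draw]
    LT 30: heading 240 -> 270
    RT 150: heading 270 -> 120
    -- iteration 2/4 --
    BK 12: (-1,-4.732) -> (5,-15.124) [heading=120, draw]
    LT 30: heading 120 -> 150
    RT 150: heading 150 -> 0
    -- iteration 3/4 --
    BK 12: (5,-15.124) -> (-7,-15.124) [heading=0, draw]
    LT 30: heading 0 -> 30
    RT 150: heading 30 -> 240
    -- iteration 4/4 --
    BK 12: (-7,-15.124) -> (-1,-4.732) [heading=240, draw]
    LT 30: heading 240 -> 270
    RT 150: heading 270 -> 120
  ]
  -- iteration 3/4 --
  FD 14: (-1,-4.732) -> (-8,7.392) [heading=120, draw]
  REPEAT 4 [
    -- iteration 1/4 --
    BK 12: (-8,7.392) -> (-2,-3) [heading=120, draw]
    LT 30: heading 120 -> 150
    RT 150: heading 150 -> 0
    -- iteration 2/4 --
    BK 12: (-2,-3) -> (-14,-3) [heading=0, draw]
    LT 30: heading 0 -> 30
    RT 150: heading 30 -> 240
    -- iteration 3/4 --
    BK 12: (-14,-3) -> (-8,7.392) [heading=240, draw]
    LT 30: heading 240 -> 270
    RT 150: heading 270 -> 120
    -- iteration 4/4 --
    BK 12: (-8,7.392) -> (-2,-3) [heading=120, draw]
    LT 30: heading 120 -> 150
    RT 150: heading 150 -> 0
  ]
  -- iteration 4/4 --
  FD 14: (-2,-3) -> (12,-3) [heading=0, draw]
  REPEAT 4 [
    -- iteration 1/4 --
    BK 12: (12,-3) -> (0,-3) [heading=0, draw]
    LT 30: heading 0 -> 30
    RT 150: heading 30 -> 240
    -- iteration 2/4 --
    BK 12: (0,-3) -> (6,7.392) [heading=240, draw]
    LT 30: heading 240 -> 270
    RT 150: heading 270 -> 120
    -- iteration 3/4 --
    BK 12: (6,7.392) -> (12,-3) [heading=120, draw]
    LT 30: heading 120 -> 150
    RT 150: heading 150 -> 0
    -- iteration 4/4 --
    BK 12: (12,-3) -> (0,-3) [heading=0, draw]
    LT 30: heading 0 -> 30
    RT 150: heading 30 -> 240
  ]
]
FD 13: (0,-3) -> (-6.5,-14.258) [heading=240, draw]
RT 120: heading 240 -> 120
Final: pos=(-6.5,-14.258), heading=120, 21 segment(s) drawn
Segments drawn: 21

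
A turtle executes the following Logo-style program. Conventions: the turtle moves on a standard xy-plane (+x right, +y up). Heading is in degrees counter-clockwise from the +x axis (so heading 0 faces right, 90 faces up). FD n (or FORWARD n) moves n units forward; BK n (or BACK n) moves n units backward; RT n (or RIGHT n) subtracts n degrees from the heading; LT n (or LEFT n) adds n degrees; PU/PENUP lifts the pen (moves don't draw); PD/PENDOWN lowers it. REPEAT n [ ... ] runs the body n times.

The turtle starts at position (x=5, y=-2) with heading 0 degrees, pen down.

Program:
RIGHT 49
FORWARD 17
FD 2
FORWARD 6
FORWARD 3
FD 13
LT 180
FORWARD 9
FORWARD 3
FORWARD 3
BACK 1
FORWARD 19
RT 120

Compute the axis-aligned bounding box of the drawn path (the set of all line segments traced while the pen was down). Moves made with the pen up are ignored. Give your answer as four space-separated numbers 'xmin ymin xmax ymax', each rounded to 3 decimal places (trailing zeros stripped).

Executing turtle program step by step:
Start: pos=(5,-2), heading=0, pen down
RT 49: heading 0 -> 311
FD 17: (5,-2) -> (16.153,-14.83) [heading=311, draw]
FD 2: (16.153,-14.83) -> (17.465,-16.339) [heading=311, draw]
FD 6: (17.465,-16.339) -> (21.401,-20.868) [heading=311, draw]
FD 3: (21.401,-20.868) -> (23.37,-23.132) [heading=311, draw]
FD 13: (23.37,-23.132) -> (31.898,-32.943) [heading=311, draw]
LT 180: heading 311 -> 131
FD 9: (31.898,-32.943) -> (25.994,-26.151) [heading=131, draw]
FD 3: (25.994,-26.151) -> (24.026,-23.887) [heading=131, draw]
FD 3: (24.026,-23.887) -> (22.058,-21.622) [heading=131, draw]
BK 1: (22.058,-21.622) -> (22.714,-22.377) [heading=131, draw]
FD 19: (22.714,-22.377) -> (10.248,-8.038) [heading=131, draw]
RT 120: heading 131 -> 11
Final: pos=(10.248,-8.038), heading=11, 10 segment(s) drawn

Segment endpoints: x in {5, 10.248, 16.153, 17.465, 21.401, 22.058, 22.714, 23.37, 24.026, 25.994, 31.898}, y in {-32.943, -26.151, -23.887, -23.132, -22.377, -21.622, -20.868, -16.339, -14.83, -8.038, -2}
xmin=5, ymin=-32.943, xmax=31.898, ymax=-2

Answer: 5 -32.943 31.898 -2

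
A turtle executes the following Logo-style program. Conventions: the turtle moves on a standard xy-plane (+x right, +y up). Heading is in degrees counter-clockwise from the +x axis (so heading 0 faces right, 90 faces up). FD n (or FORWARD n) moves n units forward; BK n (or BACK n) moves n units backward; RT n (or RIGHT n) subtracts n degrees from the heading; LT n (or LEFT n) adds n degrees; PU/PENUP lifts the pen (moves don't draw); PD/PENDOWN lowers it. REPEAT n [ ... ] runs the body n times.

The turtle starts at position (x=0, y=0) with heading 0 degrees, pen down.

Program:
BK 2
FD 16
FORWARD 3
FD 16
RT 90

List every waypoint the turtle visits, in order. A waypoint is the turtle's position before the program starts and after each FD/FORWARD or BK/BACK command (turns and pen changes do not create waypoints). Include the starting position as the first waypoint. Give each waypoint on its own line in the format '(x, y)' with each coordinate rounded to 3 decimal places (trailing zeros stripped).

Answer: (0, 0)
(-2, 0)
(14, 0)
(17, 0)
(33, 0)

Derivation:
Executing turtle program step by step:
Start: pos=(0,0), heading=0, pen down
BK 2: (0,0) -> (-2,0) [heading=0, draw]
FD 16: (-2,0) -> (14,0) [heading=0, draw]
FD 3: (14,0) -> (17,0) [heading=0, draw]
FD 16: (17,0) -> (33,0) [heading=0, draw]
RT 90: heading 0 -> 270
Final: pos=(33,0), heading=270, 4 segment(s) drawn
Waypoints (5 total):
(0, 0)
(-2, 0)
(14, 0)
(17, 0)
(33, 0)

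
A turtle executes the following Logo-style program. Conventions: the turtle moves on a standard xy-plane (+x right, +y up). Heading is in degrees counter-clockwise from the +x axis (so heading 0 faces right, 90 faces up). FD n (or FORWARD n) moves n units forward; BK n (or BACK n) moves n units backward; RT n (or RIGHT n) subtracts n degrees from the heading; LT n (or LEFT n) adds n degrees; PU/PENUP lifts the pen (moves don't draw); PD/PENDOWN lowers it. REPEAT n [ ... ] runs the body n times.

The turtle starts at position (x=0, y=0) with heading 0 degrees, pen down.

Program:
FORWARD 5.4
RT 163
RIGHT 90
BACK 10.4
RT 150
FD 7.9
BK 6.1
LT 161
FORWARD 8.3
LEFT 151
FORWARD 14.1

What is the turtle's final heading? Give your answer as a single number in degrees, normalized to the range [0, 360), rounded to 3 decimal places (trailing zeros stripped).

Executing turtle program step by step:
Start: pos=(0,0), heading=0, pen down
FD 5.4: (0,0) -> (5.4,0) [heading=0, draw]
RT 163: heading 0 -> 197
RT 90: heading 197 -> 107
BK 10.4: (5.4,0) -> (8.441,-9.946) [heading=107, draw]
RT 150: heading 107 -> 317
FD 7.9: (8.441,-9.946) -> (14.218,-15.333) [heading=317, draw]
BK 6.1: (14.218,-15.333) -> (9.757,-11.173) [heading=317, draw]
LT 161: heading 317 -> 118
FD 8.3: (9.757,-11.173) -> (5.86,-3.845) [heading=118, draw]
LT 151: heading 118 -> 269
FD 14.1: (5.86,-3.845) -> (5.614,-17.943) [heading=269, draw]
Final: pos=(5.614,-17.943), heading=269, 6 segment(s) drawn

Answer: 269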